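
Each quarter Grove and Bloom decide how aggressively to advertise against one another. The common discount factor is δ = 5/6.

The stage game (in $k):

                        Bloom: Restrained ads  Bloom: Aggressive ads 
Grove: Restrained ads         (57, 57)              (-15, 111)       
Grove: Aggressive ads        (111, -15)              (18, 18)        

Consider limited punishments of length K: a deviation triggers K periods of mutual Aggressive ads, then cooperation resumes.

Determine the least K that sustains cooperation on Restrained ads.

2

IC: δ(1−δ^K)/(1−δ) ≥ (111−57)/(57−18) = 18/13.
With δ = 5/6: need 1 − δ^K ≥ 18/13·(1−5/6)/(5/6), i.e. δ^K ≤ 0.7231.
Since (5/6)^1 = 0.8333 and (5/6)^2 = 0.6944, the smallest such K is 2.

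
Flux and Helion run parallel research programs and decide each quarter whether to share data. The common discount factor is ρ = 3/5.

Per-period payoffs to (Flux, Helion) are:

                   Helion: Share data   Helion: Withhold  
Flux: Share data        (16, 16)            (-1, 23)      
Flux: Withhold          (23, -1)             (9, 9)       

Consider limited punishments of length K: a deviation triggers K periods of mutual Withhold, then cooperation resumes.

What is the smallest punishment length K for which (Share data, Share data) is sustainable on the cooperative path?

3

No profitable deviation requires (16−9)(ρ+…+ρ^K) ≥ 23−16, i.e. ρ+…+ρ^K ≥ 1 ≈ 1.0000.
With ρ = 3/5, the partial sums are K=1: 0.6000, K=2: 0.9600, K=3: 1.1760.
K = 3 is the first length at which the sum reaches 1.0000.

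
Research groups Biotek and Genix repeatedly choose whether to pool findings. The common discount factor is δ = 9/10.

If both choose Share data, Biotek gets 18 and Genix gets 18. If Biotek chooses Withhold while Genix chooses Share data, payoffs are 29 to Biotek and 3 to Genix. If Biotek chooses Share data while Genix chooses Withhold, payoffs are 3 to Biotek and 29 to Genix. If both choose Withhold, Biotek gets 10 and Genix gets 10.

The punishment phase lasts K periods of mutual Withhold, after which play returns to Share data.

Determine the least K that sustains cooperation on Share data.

2

Need Σ_{k=1}^{K} δ^k ≥ (29−18)/(18−10) = 1.3750 at δ = 9/10.
At K = 1 the sum is 0.9000 < 1.3750; at K = 2 it is 1.7100 ≥ 1.3750.
So the minimum punishment length is K = 2.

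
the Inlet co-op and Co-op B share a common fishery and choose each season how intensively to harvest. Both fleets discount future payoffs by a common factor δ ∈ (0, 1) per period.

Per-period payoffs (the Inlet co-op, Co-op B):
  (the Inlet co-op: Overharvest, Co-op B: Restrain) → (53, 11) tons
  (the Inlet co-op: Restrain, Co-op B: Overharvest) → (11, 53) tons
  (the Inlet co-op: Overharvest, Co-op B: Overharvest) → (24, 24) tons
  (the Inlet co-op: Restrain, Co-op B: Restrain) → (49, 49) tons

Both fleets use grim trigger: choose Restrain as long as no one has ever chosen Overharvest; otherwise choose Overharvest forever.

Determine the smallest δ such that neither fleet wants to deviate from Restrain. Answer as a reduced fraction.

Under grim trigger the critical discount factor is (T−C)/(T−P) with T = 53, C = 49, P = 24.
δ* = (53−49)/(53−24) = 4/29.

4/29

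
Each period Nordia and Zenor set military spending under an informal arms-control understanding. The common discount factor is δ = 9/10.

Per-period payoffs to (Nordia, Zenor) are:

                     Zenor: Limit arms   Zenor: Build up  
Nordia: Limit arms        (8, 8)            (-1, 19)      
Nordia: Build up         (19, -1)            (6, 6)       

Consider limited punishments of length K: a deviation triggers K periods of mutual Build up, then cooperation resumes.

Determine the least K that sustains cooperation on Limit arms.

9

IC: δ(1−δ^K)/(1−δ) ≥ (19−8)/(8−6) = 11/2.
With δ = 9/10: need 1 − δ^K ≥ 11/2·(1−9/10)/(9/10), i.e. δ^K ≤ 0.3889.
Since (9/10)^8 = 0.4305 and (9/10)^9 = 0.3874, the smallest such K is 9.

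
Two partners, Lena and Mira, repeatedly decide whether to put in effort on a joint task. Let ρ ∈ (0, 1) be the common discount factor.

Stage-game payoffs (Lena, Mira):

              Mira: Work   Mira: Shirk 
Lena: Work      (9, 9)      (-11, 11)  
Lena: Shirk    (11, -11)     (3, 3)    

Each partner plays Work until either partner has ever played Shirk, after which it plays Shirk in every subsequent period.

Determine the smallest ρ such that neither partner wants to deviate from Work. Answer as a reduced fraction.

Cooperation forever yields 9 each period: 9/(1−ρ).
Deviating yields 11 once, then 3 forever: 11 + 3ρ/(1−ρ).
No profitable deviation requires 9/(1−ρ) ≥ 11 + 3ρ/(1−ρ).
Multiplying by (1−ρ): 9 ≥ 11(1−ρ) + 3ρ = 11 − 8ρ.
So 8ρ ≥ 2, i.e. ρ ≥ 2/8 = 1/4.

1/4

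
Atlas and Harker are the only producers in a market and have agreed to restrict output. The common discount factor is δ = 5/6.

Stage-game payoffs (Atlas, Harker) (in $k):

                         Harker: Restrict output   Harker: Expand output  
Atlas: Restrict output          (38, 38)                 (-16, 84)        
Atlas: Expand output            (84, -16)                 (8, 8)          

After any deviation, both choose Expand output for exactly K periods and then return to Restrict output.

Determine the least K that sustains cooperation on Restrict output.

3

IC: δ(1−δ^K)/(1−δ) ≥ (84−38)/(38−8) = 23/15.
With δ = 5/6: need 1 − δ^K ≥ 23/15·(1−5/6)/(5/6), i.e. δ^K ≤ 0.6933.
Since (5/6)^2 = 0.6944 and (5/6)^3 = 0.5787, the smallest such K is 3.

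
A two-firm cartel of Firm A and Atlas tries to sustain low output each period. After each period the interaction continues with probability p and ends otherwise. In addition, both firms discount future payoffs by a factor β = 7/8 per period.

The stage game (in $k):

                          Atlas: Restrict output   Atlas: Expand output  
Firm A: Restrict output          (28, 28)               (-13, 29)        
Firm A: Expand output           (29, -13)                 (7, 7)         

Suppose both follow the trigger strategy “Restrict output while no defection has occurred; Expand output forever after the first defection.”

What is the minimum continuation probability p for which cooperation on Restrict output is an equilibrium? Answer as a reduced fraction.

4/77

Expected continuation weight on next period's payoff is β·p = 7/8·p, which plays the role of the discount factor.
Cooperation requires 7/8·p ≥ (29−28)/(29−7) = 1/22, hence p ≥ 4/77.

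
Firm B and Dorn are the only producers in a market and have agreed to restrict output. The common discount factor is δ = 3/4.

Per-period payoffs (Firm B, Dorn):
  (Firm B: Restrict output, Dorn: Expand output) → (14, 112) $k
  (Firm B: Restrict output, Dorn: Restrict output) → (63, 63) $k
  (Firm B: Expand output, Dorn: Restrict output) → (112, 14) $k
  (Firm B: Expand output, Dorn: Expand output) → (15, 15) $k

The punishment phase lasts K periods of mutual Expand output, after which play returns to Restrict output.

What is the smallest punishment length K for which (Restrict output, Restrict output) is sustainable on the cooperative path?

2

No profitable deviation requires (63−15)(δ+…+δ^K) ≥ 112−63, i.e. δ+…+δ^K ≥ 49/48 ≈ 1.0208.
With δ = 3/4, the partial sums are K=1: 0.7500, K=2: 1.3125.
K = 2 is the first length at which the sum reaches 1.0208.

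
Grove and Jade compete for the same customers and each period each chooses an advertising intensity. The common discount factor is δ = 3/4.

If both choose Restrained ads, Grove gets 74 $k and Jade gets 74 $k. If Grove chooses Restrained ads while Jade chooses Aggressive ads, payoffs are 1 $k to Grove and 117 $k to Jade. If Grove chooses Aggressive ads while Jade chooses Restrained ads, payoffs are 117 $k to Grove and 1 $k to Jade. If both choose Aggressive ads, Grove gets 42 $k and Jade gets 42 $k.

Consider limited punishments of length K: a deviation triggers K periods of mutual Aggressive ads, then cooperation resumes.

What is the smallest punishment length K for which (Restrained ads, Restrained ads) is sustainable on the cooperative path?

Need Σ_{k=1}^{K} δ^k ≥ (117−74)/(74−42) = 1.3438 at δ = 3/4.
At K = 2 the sum is 1.3125 < 1.3438; at K = 3 it is 1.7344 ≥ 1.3438.
So the minimum punishment length is K = 3.

3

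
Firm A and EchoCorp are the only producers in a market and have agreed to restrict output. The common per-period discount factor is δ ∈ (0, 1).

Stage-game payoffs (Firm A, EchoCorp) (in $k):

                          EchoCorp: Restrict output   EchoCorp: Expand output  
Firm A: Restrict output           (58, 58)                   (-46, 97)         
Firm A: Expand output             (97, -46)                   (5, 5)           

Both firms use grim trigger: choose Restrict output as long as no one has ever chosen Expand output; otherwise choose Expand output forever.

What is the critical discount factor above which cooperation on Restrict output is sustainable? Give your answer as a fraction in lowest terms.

39/92

Cooperation forever yields 58 each period: 58/(1−δ).
Deviating yields 97 once, then 5 forever: 97 + 5δ/(1−δ).
No profitable deviation requires 58/(1−δ) ≥ 97 + 5δ/(1−δ).
Multiplying by (1−δ): 58 ≥ 97(1−δ) + 5δ = 97 − 92δ.
So 92δ ≥ 39, i.e. δ ≥ 39/92.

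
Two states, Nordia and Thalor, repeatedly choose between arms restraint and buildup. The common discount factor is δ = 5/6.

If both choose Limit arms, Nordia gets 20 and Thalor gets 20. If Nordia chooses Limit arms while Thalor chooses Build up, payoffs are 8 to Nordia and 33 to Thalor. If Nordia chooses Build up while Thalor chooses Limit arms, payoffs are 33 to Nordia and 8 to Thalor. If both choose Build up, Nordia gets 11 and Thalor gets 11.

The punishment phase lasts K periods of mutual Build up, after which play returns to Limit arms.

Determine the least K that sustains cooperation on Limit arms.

2

Need Σ_{k=1}^{K} δ^k ≥ (33−20)/(20−11) = 1.4444 at δ = 5/6.
At K = 1 the sum is 0.8333 < 1.4444; at K = 2 it is 1.5278 ≥ 1.4444.
So the minimum punishment length is K = 2.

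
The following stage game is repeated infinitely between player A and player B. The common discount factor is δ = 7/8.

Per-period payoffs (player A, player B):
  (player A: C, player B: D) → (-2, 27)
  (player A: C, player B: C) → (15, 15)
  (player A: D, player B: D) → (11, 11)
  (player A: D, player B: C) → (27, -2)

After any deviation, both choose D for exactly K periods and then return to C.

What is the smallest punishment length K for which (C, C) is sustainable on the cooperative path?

5

Need Σ_{k=1}^{K} δ^k ≥ (27−15)/(15−11) = 3.0000 at δ = 7/8.
At K = 4 the sum is 2.8967 < 3.0000; at K = 5 it is 3.4096 ≥ 3.0000.
So the minimum punishment length is K = 5.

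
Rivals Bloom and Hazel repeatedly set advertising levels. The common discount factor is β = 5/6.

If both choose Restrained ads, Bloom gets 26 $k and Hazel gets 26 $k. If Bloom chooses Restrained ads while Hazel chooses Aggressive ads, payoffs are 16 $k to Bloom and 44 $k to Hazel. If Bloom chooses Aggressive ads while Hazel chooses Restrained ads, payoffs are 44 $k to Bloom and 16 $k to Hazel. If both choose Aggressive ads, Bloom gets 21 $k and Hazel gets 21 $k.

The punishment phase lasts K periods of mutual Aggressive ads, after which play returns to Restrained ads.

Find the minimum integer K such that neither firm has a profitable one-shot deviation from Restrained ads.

7

Need Σ_{k=1}^{K} β^k ≥ (44−26)/(26−21) = 3.6000 at β = 5/6.
At K = 6 the sum is 3.3255 < 3.6000; at K = 7 it is 3.6046 ≥ 3.6000.
So the minimum punishment length is K = 7.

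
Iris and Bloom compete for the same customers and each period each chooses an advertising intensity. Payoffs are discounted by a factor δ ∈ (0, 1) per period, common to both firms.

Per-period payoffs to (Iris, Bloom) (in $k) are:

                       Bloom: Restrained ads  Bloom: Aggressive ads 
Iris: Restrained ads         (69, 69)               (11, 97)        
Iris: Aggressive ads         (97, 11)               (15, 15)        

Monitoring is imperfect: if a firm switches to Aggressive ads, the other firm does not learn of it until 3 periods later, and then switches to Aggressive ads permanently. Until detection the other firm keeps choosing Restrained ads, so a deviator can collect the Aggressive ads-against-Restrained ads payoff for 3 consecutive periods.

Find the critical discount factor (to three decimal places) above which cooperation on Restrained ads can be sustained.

0.699

A deviator earns 97 for 3 periods, then 15 forever; cooperating earns 69 forever. Multiplying the IC by (1−δ):
69 ≥ 97(1−δ^3) + 15δ^3, so 82·δ^3 ≥ 28 and δ^3 ≥ 14/41.
δ ≥ (14/41)^(1/3) ≈ 0.699.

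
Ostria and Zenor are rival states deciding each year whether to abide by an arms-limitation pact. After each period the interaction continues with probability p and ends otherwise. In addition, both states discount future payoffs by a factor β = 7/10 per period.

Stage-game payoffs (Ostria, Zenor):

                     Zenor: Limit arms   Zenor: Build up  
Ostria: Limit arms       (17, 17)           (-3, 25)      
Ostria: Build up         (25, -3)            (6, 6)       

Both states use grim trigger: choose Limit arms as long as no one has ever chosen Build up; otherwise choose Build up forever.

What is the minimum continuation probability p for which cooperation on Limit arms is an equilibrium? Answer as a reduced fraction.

80/133

With continuation probability p and discount β, the effective per-period discount factor is βp.
Grim-trigger IC: βp ≥ (25−17)/(25−6) = 8/19.
So p ≥ (8/19)/(7/10) = 80/133.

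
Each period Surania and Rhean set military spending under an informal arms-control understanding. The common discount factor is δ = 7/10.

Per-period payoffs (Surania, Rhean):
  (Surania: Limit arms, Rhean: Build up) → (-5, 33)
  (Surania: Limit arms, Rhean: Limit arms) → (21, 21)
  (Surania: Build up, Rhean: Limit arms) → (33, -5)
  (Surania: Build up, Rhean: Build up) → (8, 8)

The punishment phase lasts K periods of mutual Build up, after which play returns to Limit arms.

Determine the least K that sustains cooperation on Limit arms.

2

No profitable deviation requires (21−8)(δ+…+δ^K) ≥ 33−21, i.e. δ+…+δ^K ≥ 12/13 ≈ 0.9231.
With δ = 7/10, the partial sums are K=1: 0.7000, K=2: 1.1900.
K = 2 is the first length at which the sum reaches 0.9231.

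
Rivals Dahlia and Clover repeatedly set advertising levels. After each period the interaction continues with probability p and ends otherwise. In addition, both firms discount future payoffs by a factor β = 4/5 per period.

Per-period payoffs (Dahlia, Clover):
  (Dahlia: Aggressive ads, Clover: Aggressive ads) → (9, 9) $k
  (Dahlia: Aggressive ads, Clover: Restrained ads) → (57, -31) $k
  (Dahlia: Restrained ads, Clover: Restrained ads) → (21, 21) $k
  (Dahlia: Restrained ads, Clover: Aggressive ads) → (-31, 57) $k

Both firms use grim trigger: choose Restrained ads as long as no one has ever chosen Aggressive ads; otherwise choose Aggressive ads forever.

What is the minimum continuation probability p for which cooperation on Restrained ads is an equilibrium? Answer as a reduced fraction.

Expected continuation weight on next period's payoff is β·p = 4/5·p, which plays the role of the discount factor.
Cooperation requires 4/5·p ≥ (57−21)/(57−9) = 3/4, hence p ≥ 15/16.

15/16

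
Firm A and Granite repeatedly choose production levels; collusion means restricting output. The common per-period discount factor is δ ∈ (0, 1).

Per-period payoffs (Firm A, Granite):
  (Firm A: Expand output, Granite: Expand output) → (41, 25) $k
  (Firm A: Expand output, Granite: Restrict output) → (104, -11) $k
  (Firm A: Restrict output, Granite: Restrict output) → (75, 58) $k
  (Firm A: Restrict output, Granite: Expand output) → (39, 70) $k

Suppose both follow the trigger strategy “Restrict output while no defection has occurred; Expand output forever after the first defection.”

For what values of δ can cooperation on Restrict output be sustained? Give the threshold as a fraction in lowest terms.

Firm A's threshold: (104−75)/(104−41) = 29/63.
Granite's threshold: (70−58)/(70−25) = 4/15.
29/63 > 4/15, so Firm A binds and δ* = 29/63.

29/63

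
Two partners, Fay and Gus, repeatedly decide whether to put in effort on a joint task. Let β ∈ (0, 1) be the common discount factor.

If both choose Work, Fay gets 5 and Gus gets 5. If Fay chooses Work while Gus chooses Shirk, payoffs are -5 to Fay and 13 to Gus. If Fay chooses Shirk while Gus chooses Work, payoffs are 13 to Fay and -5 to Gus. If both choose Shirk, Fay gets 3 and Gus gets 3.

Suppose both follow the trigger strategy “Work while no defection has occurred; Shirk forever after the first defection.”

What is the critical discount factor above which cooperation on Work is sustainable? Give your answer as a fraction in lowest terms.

One-period gain from deviating is 13 − 5 = 8. The loss is 5 − 3 = 2 in every subsequent period, with present value 2·β/(1−β).
Deviation is unprofitable when 2·β/(1−β) ≥ 8, i.e. β/(1−β) ≥ 4.
Equivalently β ≥ 8/(8+2) = 4/5.

4/5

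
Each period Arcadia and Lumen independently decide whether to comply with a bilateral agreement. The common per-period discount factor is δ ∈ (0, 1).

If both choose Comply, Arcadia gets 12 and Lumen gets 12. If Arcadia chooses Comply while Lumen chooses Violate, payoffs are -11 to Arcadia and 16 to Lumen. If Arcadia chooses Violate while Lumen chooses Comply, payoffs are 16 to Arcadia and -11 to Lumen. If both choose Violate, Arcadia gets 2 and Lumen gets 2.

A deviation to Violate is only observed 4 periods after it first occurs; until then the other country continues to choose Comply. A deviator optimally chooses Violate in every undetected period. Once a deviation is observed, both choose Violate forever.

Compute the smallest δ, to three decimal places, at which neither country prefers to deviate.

A deviator earns 16 for 4 periods, then 2 forever; cooperating earns 12 forever. Multiplying the IC by (1−δ):
12 ≥ 16(1−δ^4) + 2δ^4, so 14·δ^4 ≥ 4 and δ^4 ≥ 2/7.
δ ≥ (2/7)^(1/4) ≈ 0.731.

0.731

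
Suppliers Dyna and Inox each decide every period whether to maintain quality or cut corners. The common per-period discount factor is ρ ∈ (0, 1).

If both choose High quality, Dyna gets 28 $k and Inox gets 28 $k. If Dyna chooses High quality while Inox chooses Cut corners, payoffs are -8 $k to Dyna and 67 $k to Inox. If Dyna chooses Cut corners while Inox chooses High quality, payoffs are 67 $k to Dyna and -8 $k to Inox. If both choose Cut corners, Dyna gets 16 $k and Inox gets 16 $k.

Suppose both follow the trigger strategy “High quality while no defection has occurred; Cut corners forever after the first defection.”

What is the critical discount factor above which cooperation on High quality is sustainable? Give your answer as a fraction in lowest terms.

28/(1−ρ) ≥ 67 + 16ρ/(1−ρ)
28 ≥ 67 − 51ρ
ρ ≥ 39/51 = 13/17.

13/17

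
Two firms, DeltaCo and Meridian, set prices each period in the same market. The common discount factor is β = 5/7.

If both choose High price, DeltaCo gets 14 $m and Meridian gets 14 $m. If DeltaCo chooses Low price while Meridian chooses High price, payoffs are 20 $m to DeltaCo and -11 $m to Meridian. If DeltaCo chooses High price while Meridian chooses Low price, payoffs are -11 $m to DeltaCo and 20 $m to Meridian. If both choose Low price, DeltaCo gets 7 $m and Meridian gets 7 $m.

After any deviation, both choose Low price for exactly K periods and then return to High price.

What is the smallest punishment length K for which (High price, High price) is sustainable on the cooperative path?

2

Need Σ_{k=1}^{K} β^k ≥ (20−14)/(14−7) = 0.8571 at β = 5/7.
At K = 1 the sum is 0.7143 < 0.8571; at K = 2 it is 1.2245 ≥ 0.8571.
So the minimum punishment length is K = 2.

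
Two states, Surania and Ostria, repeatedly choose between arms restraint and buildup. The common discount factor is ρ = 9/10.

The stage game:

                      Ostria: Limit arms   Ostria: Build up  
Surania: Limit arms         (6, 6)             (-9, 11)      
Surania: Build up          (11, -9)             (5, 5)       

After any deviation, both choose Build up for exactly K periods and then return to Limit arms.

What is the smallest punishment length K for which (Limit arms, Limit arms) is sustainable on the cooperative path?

Need Σ_{k=1}^{K} ρ^k ≥ (11−6)/(6−5) = 5.0000 at ρ = 9/10.
At K = 7 the sum is 4.6953 < 5.0000; at K = 8 it is 5.1258 ≥ 5.0000.
So the minimum punishment length is K = 8.

8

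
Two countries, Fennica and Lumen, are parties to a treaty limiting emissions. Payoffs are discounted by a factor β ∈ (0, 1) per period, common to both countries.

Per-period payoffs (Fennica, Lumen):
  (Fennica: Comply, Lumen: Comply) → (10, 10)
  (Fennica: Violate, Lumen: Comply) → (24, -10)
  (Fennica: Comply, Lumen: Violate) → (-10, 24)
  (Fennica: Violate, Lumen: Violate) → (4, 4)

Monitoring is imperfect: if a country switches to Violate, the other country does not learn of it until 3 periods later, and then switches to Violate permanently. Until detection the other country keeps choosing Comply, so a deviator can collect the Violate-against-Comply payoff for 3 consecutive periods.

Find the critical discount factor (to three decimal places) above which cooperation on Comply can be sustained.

0.888

Deviating for the 3 undetected periods gains 24−10 = 14 per period over cooperation, then loses 10−4 = 6 per period forever once punishment starts.
Gain: 14(1 + β + … + β^2); loss: 6·β^3/(1−β).
No profitable deviation ⇔ 14(1−β^3) ≤ 6·β^3, i.e. β^3 ≥ 14/(14+6) = 7/10.
Hence β ≥ (7/10)^(1/3) ≈ 0.888.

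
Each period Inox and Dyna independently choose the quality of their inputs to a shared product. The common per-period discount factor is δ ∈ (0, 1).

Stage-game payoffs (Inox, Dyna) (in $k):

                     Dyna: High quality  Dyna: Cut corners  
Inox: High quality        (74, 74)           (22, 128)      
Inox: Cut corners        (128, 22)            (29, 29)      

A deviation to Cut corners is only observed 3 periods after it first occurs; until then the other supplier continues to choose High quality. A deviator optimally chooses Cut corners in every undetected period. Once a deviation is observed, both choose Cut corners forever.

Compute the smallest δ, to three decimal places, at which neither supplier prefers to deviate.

0.817

The best deviation is to choose Cut corners for all 3 undetected periods, earning 128 each, then 29 forever once detected.
Deviation value: 128(1−δ^3)/(1−δ) + 29δ^3/(1−δ); cooperation value: 74/(1−δ).
IC: 74 ≥ 128(1−δ^3) + 29δ^3 = 128 − 99δ^3.
So δ^3 ≥ 54/99 = 6/11, giving δ ≥ (6/11)^(1/3) ≈ 0.817.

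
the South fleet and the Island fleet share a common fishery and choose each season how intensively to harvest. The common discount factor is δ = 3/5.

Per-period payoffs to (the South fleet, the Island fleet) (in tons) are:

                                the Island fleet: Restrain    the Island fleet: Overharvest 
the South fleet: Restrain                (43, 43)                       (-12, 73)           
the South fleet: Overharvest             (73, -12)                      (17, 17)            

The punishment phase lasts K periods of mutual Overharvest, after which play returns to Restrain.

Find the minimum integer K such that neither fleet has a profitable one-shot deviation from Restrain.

3

IC: δ(1−δ^K)/(1−δ) ≥ (73−43)/(43−17) = 15/13.
With δ = 3/5: need 1 − δ^K ≥ 15/13·(1−3/5)/(3/5), i.e. δ^K ≤ 0.2308.
Since (3/5)^2 = 0.3600 and (3/5)^3 = 0.2160, the smallest such K is 3.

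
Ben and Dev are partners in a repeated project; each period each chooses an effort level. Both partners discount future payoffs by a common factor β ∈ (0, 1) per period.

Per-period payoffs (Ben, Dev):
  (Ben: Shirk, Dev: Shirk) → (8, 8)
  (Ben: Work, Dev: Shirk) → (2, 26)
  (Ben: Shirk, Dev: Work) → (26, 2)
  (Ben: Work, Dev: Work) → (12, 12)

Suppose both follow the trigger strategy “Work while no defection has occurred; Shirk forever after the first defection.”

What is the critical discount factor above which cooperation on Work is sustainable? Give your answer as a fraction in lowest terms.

7/9

Under grim trigger the critical discount factor is (T−C)/(T−P) with T = 26, C = 12, P = 8.
β* = (26−12)/(26−8) = 14/18 = 7/9.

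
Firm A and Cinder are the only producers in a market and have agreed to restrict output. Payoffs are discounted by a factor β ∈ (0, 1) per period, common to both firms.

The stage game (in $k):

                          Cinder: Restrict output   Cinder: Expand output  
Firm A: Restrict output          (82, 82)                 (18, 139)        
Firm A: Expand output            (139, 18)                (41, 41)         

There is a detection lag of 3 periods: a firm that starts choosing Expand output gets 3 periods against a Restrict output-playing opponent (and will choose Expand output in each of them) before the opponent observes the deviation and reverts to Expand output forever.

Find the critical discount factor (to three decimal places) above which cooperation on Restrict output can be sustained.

0.835

The best deviation is to choose Expand output for all 3 undetected periods, earning 139 each, then 41 forever once detected.
Deviation value: 139(1−β^3)/(1−β) + 41β^3/(1−β); cooperation value: 82/(1−β).
IC: 82 ≥ 139(1−β^3) + 41β^3 = 139 − 98β^3.
So β^3 ≥ 57/98, giving β ≥ (57/98)^(1/3) ≈ 0.835.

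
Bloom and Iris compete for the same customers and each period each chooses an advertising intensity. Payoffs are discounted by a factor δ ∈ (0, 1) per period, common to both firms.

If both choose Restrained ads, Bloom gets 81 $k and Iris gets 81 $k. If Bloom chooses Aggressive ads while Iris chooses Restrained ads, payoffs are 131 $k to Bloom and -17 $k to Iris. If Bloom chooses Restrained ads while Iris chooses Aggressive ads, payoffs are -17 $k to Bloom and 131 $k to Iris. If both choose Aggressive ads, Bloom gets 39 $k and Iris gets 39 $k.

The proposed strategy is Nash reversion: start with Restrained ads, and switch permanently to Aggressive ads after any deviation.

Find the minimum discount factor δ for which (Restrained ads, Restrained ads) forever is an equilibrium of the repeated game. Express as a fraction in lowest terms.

81/(1−δ) ≥ 131 + 39δ/(1−δ)
81 ≥ 131 − 92δ
δ ≥ 50/92 = 25/46.

25/46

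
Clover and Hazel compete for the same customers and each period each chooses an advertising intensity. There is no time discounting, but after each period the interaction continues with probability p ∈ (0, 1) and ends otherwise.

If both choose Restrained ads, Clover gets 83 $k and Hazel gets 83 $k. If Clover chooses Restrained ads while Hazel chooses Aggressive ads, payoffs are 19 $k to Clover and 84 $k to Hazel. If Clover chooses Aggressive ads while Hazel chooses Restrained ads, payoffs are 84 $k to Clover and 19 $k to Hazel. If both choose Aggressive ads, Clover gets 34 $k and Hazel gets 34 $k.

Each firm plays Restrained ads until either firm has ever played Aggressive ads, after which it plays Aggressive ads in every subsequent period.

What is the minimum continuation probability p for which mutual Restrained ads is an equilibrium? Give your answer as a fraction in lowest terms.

Expected cooperation value is 83 + p·83 + p²·83 + … = 83/(1−p); deviation gives 84 + p·34/(1−p).
83 ≥ 84(1−p) + 34p ⇒ 50p ≥ 1 ⇒ p ≥ 1/50.

1/50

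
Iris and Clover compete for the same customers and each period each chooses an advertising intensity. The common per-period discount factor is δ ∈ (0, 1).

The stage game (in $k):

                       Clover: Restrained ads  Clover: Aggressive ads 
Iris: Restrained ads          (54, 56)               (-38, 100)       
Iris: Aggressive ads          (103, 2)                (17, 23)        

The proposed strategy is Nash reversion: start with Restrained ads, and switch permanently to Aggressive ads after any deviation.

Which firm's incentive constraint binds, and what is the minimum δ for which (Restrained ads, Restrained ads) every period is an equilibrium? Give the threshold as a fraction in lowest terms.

For Iris: deviation gain 103−54 = 49, per-period punishment loss 54−17 = 37. IC gives δ ≥ 49/86.
For Clover: gain 44, loss 33 per period, so δ ≥ 44/77 = 4/7.
The tighter constraint is Clover's, so cooperation needs δ ≥ 4/7.

Clover; δ ≥ 4/7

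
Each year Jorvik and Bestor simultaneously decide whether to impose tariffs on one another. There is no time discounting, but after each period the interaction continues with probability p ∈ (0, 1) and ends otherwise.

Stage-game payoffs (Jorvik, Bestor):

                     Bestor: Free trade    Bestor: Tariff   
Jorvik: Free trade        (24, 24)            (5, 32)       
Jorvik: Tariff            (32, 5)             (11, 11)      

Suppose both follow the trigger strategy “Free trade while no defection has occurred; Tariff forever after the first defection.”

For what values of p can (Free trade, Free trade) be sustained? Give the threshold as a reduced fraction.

With no time discounting, the continuation probability p plays the role of the discount factor.
Grim-trigger IC: 24/(1−p) ≥ 32 + 11p/(1−p) ⇒ p ≥ (32−24)/(32−11) = 8/21.

8/21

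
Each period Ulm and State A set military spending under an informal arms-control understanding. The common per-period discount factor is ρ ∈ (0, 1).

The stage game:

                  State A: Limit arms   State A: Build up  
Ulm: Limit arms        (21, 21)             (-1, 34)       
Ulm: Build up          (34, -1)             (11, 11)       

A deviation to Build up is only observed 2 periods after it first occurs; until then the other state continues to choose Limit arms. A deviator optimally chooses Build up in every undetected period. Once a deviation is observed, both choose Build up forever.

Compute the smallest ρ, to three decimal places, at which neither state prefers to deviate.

0.752

The best deviation is to choose Build up for all 2 undetected periods, earning 34 each, then 11 forever once detected.
Deviation value: 34(1−ρ^2)/(1−ρ) + 11ρ^2/(1−ρ); cooperation value: 21/(1−ρ).
IC: 21 ≥ 34(1−ρ^2) + 11ρ^2 = 34 − 23ρ^2.
So ρ^2 ≥ 13/23, giving ρ ≥ (13/23)^(1/2) ≈ 0.752.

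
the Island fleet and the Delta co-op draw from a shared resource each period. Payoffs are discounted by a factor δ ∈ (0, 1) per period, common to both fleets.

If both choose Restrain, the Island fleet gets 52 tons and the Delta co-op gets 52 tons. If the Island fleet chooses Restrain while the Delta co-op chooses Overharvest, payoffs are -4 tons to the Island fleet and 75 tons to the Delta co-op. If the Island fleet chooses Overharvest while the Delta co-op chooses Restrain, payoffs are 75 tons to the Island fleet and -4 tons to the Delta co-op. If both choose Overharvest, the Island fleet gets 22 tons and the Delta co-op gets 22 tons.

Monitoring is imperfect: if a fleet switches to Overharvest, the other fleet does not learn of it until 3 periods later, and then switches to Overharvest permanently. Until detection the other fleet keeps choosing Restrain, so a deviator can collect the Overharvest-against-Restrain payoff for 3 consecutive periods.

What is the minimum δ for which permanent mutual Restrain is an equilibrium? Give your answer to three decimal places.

Deviating for the 3 undetected periods gains 75−52 = 23 per period over cooperation, then loses 52−22 = 30 per period forever once punishment starts.
Gain: 23(1 + δ + … + δ^2); loss: 30·δ^3/(1−δ).
No profitable deviation ⇔ 23(1−δ^3) ≤ 30·δ^3, i.e. δ^3 ≥ 23/(23+30) = 23/53.
Hence δ ≥ (23/53)^(1/3) ≈ 0.757.

0.757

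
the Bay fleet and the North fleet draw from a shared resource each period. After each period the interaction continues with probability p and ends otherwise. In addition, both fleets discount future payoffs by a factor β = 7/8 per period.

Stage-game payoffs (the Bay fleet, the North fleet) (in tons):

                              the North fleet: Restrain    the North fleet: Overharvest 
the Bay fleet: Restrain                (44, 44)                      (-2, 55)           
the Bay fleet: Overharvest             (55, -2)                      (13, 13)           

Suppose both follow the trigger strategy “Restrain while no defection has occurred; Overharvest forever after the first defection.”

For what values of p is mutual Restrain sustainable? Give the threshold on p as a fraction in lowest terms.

With continuation probability p and discount β, the effective per-period discount factor is βp.
Grim-trigger IC: βp ≥ (55−44)/(55−13) = 11/42.
So p ≥ (11/42)/(7/8) = 44/147.

44/147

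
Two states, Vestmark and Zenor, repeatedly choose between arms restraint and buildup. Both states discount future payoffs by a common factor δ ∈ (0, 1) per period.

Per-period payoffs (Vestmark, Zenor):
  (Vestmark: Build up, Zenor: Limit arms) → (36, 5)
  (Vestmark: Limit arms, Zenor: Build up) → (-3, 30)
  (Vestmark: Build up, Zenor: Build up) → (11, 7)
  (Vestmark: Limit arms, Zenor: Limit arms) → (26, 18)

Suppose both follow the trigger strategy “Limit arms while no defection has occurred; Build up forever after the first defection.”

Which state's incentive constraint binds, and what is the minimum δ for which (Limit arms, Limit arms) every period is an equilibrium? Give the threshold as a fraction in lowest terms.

Zenor; δ ≥ 12/23

For Vestmark: deviation gain 36−26 = 10, per-period punishment loss 26−11 = 15. IC gives δ ≥ 10/25 = 2/5.
For Zenor: gain 12, loss 11 per period, so δ ≥ 12/23.
The tighter constraint is Zenor's, so cooperation needs δ ≥ 12/23.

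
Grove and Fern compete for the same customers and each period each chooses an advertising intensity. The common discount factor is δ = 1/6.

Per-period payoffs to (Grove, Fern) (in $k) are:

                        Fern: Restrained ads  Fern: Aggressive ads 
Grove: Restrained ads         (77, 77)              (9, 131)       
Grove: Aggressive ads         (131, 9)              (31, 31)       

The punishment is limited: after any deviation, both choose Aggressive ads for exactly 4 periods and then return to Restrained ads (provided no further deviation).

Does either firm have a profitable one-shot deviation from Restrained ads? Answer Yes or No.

Comparing payoff streams over the 5 periods until play realigns: cooperate → 77(1+δ+…+δ^4); deviate → 131 + 31(δ+…+δ^4).
Cooperation is sustained iff (77−31)(δ+…+δ^4) ≥ 131−77.
δ+…+δ^4 = 1/6·(1−(1/6)^4)/(1−1/6) = 0.1998, and (131−77)/(77−31) = 1.1739.
0.1998 < 1.1739, so cooperation is not sustainable.

Yes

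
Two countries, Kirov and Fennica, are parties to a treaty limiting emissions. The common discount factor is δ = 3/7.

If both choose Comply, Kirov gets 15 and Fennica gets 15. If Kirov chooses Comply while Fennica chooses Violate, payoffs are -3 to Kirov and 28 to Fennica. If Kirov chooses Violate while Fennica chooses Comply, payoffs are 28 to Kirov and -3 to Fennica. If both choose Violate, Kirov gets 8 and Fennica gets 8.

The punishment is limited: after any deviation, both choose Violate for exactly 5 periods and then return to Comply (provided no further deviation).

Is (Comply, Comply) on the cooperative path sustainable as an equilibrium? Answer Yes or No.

No

A one-shot deviation gives 28 now, then 8 for 5 periods, then back to 15.
Gain from deviating: (28−15) today; loss: (15−8) in each of the next 5 periods.
No-deviation condition: (15−8)(δ+…+δ^5) ≥ 28−15, i.e. δ+…+δ^5 ≥ 13/7.
At δ = 3/7: δ+…+δ^5 = 0.7392 < 1.8571.
So cooperation is not sustainable.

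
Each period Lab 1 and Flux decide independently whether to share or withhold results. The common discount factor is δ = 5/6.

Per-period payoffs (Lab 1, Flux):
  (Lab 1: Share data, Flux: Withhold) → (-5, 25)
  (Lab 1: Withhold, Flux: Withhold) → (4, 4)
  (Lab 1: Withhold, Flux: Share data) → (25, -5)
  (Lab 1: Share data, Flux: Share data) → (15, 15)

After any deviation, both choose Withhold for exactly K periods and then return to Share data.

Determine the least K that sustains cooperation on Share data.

2

IC: δ(1−δ^K)/(1−δ) ≥ (25−15)/(15−4) = 10/11.
With δ = 5/6: need 1 − δ^K ≥ 10/11·(1−5/6)/(5/6), i.e. δ^K ≤ 0.8182.
Since (5/6)^1 = 0.8333 and (5/6)^2 = 0.6944, the smallest such K is 2.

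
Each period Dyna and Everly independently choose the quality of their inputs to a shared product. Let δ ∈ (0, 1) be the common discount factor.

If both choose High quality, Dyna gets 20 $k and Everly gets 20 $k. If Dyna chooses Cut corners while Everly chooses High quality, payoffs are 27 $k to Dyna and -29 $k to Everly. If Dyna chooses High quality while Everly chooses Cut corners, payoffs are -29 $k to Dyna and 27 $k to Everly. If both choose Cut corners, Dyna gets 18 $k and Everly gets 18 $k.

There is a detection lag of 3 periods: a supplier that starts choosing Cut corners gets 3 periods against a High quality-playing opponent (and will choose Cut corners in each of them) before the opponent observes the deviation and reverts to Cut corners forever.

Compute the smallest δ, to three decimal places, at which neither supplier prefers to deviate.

0.920

A deviator earns 27 for 3 periods, then 18 forever; cooperating earns 20 forever. Multiplying the IC by (1−δ):
20 ≥ 27(1−δ^3) + 18δ^3, so 9·δ^3 ≥ 7 and δ^3 ≥ 7/9.
δ ≥ (7/9)^(1/3) ≈ 0.920.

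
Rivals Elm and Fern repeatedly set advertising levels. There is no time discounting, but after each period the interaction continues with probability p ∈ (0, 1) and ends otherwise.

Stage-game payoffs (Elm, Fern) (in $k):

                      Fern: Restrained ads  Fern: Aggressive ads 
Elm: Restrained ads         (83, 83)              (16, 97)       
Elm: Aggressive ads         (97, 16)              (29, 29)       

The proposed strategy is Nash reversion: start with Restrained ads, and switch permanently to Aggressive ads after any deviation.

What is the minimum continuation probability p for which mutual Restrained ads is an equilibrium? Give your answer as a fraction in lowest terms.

With no time discounting, the continuation probability p plays the role of the discount factor.
Grim-trigger IC: 83/(1−p) ≥ 97 + 29p/(1−p) ⇒ p ≥ (97−83)/(97−29) = 7/34.

7/34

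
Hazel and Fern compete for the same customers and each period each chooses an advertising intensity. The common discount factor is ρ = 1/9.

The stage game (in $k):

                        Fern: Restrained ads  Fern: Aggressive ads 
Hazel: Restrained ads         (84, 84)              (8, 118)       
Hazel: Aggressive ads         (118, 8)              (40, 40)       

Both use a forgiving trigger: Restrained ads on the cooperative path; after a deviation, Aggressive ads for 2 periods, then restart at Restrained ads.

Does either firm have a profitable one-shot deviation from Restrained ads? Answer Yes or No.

Yes

Comparing payoff streams over the 3 periods until play realigns: cooperate → 84(1+ρ+…+ρ^2); deviate → 118 + 40(ρ+…+ρ^2).
Cooperation is sustained iff (84−40)(ρ+…+ρ^2) ≥ 118−84.
ρ+…+ρ^2 = 1/9·(1−(1/9)^2)/(1−1/9) = 0.1235, and (118−84)/(84−40) = 0.7727.
0.1235 < 0.7727, so cooperation is not sustainable.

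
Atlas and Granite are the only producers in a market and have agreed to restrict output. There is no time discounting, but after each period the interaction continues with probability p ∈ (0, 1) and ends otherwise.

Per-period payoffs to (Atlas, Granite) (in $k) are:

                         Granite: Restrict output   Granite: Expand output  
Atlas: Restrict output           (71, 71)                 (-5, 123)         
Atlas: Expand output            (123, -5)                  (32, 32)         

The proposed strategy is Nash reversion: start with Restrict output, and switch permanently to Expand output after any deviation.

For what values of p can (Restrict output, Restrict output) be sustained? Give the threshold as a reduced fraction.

4/7

With no time discounting, the continuation probability p plays the role of the discount factor.
Grim-trigger IC: 71/(1−p) ≥ 123 + 32p/(1−p) ⇒ p ≥ (123−71)/(123−32) = 4/7.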